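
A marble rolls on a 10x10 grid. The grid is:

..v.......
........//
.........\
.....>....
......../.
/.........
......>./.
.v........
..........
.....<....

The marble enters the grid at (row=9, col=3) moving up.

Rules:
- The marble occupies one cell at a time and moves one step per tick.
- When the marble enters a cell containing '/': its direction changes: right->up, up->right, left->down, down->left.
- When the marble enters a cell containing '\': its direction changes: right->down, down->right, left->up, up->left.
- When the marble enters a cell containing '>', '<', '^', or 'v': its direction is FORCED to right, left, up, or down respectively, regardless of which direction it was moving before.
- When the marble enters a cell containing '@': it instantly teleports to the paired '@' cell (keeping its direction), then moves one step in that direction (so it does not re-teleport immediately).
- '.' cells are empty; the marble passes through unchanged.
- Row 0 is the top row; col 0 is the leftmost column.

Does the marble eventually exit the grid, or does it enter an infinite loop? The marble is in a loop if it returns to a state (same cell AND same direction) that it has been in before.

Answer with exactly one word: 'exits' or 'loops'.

Answer: exits

Derivation:
Step 1: enter (9,3), '.' pass, move up to (8,3)
Step 2: enter (8,3), '.' pass, move up to (7,3)
Step 3: enter (7,3), '.' pass, move up to (6,3)
Step 4: enter (6,3), '.' pass, move up to (5,3)
Step 5: enter (5,3), '.' pass, move up to (4,3)
Step 6: enter (4,3), '.' pass, move up to (3,3)
Step 7: enter (3,3), '.' pass, move up to (2,3)
Step 8: enter (2,3), '.' pass, move up to (1,3)
Step 9: enter (1,3), '.' pass, move up to (0,3)
Step 10: enter (0,3), '.' pass, move up to (-1,3)
Step 11: at (-1,3) — EXIT via top edge, pos 3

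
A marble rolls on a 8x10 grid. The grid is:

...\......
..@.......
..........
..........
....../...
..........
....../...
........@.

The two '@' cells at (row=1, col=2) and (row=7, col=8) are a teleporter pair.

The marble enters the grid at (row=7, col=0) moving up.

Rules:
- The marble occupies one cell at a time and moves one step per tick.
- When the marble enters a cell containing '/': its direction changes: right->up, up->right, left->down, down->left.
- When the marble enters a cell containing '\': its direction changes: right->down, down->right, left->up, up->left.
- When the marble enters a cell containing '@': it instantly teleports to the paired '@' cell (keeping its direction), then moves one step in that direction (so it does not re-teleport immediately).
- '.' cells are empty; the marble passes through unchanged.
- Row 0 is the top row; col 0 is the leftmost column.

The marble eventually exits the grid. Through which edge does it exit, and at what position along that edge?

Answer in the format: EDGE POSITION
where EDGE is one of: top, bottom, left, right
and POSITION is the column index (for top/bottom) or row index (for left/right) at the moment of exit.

Step 1: enter (7,0), '.' pass, move up to (6,0)
Step 2: enter (6,0), '.' pass, move up to (5,0)
Step 3: enter (5,0), '.' pass, move up to (4,0)
Step 4: enter (4,0), '.' pass, move up to (3,0)
Step 5: enter (3,0), '.' pass, move up to (2,0)
Step 6: enter (2,0), '.' pass, move up to (1,0)
Step 7: enter (1,0), '.' pass, move up to (0,0)
Step 8: enter (0,0), '.' pass, move up to (-1,0)
Step 9: at (-1,0) — EXIT via top edge, pos 0

Answer: top 0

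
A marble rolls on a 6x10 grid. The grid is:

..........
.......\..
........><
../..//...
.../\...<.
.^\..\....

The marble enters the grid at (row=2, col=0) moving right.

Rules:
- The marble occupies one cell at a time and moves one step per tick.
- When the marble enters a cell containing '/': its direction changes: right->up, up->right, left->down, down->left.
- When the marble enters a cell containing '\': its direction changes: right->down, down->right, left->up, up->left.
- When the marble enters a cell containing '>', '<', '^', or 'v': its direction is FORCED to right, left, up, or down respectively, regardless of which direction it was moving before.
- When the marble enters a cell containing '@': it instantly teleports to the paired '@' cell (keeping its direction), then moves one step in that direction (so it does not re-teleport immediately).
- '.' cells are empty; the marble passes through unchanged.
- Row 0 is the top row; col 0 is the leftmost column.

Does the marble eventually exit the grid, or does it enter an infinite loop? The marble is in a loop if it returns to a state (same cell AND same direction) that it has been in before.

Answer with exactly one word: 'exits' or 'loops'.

Answer: loops

Derivation:
Step 1: enter (2,0), '.' pass, move right to (2,1)
Step 2: enter (2,1), '.' pass, move right to (2,2)
Step 3: enter (2,2), '.' pass, move right to (2,3)
Step 4: enter (2,3), '.' pass, move right to (2,4)
Step 5: enter (2,4), '.' pass, move right to (2,5)
Step 6: enter (2,5), '.' pass, move right to (2,6)
Step 7: enter (2,6), '.' pass, move right to (2,7)
Step 8: enter (2,7), '.' pass, move right to (2,8)
Step 9: enter (2,8), '>' forces right->right, move right to (2,9)
Step 10: enter (2,9), '<' forces right->left, move left to (2,8)
Step 11: enter (2,8), '>' forces left->right, move right to (2,9)
Step 12: at (2,9) dir=right — LOOP DETECTED (seen before)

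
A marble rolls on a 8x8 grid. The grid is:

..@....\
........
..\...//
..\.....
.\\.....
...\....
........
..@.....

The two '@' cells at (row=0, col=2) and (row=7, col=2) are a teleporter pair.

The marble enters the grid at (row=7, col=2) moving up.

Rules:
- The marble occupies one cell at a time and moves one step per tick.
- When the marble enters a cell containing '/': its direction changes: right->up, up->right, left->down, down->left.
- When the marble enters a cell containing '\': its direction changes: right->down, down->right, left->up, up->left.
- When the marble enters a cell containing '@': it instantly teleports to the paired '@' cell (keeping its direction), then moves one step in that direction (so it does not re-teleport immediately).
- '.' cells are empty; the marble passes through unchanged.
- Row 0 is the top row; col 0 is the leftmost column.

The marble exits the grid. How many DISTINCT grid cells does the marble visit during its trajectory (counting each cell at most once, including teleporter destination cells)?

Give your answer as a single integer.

Step 1: enter (7,2), '@' teleport (7,2)->(0,2), also enter (0,2), move up to (-1,2)
Step 2: at (-1,2) — EXIT via top edge, pos 2
Distinct cells visited: 2 (path length 2)

Answer: 2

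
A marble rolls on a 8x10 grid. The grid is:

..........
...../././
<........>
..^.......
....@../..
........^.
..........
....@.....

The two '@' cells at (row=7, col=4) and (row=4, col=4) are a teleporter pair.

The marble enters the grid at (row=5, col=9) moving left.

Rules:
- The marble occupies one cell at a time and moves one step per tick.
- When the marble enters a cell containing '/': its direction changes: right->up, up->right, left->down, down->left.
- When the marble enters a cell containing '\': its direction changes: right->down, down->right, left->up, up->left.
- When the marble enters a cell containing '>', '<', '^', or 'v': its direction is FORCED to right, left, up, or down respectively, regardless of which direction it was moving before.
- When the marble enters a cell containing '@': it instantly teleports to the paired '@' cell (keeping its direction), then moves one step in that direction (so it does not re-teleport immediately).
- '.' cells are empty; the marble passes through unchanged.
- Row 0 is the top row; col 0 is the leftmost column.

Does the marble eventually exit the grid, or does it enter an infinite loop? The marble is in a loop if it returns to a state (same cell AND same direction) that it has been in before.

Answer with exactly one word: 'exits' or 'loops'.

Step 1: enter (5,9), '.' pass, move left to (5,8)
Step 2: enter (5,8), '^' forces left->up, move up to (4,8)
Step 3: enter (4,8), '.' pass, move up to (3,8)
Step 4: enter (3,8), '.' pass, move up to (2,8)
Step 5: enter (2,8), '.' pass, move up to (1,8)
Step 6: enter (1,8), '.' pass, move up to (0,8)
Step 7: enter (0,8), '.' pass, move up to (-1,8)
Step 8: at (-1,8) — EXIT via top edge, pos 8

Answer: exits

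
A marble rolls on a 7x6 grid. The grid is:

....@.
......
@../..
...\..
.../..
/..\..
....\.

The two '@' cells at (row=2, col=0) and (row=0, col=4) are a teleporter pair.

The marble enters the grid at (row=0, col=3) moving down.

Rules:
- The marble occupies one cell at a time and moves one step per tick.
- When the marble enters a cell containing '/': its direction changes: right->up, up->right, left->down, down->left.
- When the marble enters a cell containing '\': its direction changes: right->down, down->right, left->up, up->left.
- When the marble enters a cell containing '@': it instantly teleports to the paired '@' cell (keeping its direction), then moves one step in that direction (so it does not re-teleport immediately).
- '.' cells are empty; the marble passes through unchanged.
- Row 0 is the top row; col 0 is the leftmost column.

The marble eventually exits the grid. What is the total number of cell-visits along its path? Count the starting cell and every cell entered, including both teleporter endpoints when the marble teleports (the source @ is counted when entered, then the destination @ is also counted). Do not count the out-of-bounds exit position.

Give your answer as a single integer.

Step 1: enter (0,3), '.' pass, move down to (1,3)
Step 2: enter (1,3), '.' pass, move down to (2,3)
Step 3: enter (2,3), '/' deflects down->left, move left to (2,2)
Step 4: enter (2,2), '.' pass, move left to (2,1)
Step 5: enter (2,1), '.' pass, move left to (2,0)
Step 6: enter (2,0), '@' teleport (2,0)->(0,4), also enter (0,4), move left to (0,3)
Step 7: enter (0,3), '.' pass, move left to (0,2)
Step 8: enter (0,2), '.' pass, move left to (0,1)
Step 9: enter (0,1), '.' pass, move left to (0,0)
Step 10: enter (0,0), '.' pass, move left to (0,-1)
Step 11: at (0,-1) — EXIT via left edge, pos 0
Path length (cell visits): 11

Answer: 11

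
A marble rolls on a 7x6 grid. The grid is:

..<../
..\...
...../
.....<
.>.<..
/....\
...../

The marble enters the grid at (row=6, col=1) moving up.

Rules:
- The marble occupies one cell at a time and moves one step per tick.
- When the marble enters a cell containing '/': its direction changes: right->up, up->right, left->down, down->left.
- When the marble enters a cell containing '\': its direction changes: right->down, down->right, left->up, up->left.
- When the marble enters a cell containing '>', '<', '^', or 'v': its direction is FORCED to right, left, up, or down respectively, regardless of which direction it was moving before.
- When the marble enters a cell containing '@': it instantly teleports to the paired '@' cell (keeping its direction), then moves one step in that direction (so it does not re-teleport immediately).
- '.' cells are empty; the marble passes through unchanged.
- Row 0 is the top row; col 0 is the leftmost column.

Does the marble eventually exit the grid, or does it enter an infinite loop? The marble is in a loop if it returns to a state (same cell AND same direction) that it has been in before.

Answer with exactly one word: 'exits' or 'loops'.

Step 1: enter (6,1), '.' pass, move up to (5,1)
Step 2: enter (5,1), '.' pass, move up to (4,1)
Step 3: enter (4,1), '>' forces up->right, move right to (4,2)
Step 4: enter (4,2), '.' pass, move right to (4,3)
Step 5: enter (4,3), '<' forces right->left, move left to (4,2)
Step 6: enter (4,2), '.' pass, move left to (4,1)
Step 7: enter (4,1), '>' forces left->right, move right to (4,2)
Step 8: at (4,2) dir=right — LOOP DETECTED (seen before)

Answer: loops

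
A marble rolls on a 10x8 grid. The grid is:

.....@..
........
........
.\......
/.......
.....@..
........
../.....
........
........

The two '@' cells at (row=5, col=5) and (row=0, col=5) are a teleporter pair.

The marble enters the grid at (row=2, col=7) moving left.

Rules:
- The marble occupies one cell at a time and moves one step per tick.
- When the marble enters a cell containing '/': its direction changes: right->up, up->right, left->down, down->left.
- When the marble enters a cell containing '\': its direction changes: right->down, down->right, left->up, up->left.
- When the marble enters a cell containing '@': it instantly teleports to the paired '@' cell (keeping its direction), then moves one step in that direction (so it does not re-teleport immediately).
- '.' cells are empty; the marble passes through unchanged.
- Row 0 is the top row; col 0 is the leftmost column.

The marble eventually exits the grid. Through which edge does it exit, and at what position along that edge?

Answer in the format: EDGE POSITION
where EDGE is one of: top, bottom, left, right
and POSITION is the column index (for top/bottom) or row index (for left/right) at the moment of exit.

Answer: left 2

Derivation:
Step 1: enter (2,7), '.' pass, move left to (2,6)
Step 2: enter (2,6), '.' pass, move left to (2,5)
Step 3: enter (2,5), '.' pass, move left to (2,4)
Step 4: enter (2,4), '.' pass, move left to (2,3)
Step 5: enter (2,3), '.' pass, move left to (2,2)
Step 6: enter (2,2), '.' pass, move left to (2,1)
Step 7: enter (2,1), '.' pass, move left to (2,0)
Step 8: enter (2,0), '.' pass, move left to (2,-1)
Step 9: at (2,-1) — EXIT via left edge, pos 2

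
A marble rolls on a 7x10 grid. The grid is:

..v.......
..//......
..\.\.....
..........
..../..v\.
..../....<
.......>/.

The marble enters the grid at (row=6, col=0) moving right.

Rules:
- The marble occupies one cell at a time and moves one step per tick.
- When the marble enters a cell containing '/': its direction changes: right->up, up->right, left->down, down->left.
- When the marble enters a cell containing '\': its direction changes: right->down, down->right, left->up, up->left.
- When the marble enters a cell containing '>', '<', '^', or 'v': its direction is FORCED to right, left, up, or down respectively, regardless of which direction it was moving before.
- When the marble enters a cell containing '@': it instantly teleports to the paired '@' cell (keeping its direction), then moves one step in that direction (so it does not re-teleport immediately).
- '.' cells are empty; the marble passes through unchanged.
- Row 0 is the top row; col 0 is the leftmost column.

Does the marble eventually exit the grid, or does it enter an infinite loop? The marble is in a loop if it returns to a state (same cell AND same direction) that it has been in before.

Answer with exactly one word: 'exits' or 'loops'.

Answer: loops

Derivation:
Step 1: enter (6,0), '.' pass, move right to (6,1)
Step 2: enter (6,1), '.' pass, move right to (6,2)
Step 3: enter (6,2), '.' pass, move right to (6,3)
Step 4: enter (6,3), '.' pass, move right to (6,4)
Step 5: enter (6,4), '.' pass, move right to (6,5)
Step 6: enter (6,5), '.' pass, move right to (6,6)
Step 7: enter (6,6), '.' pass, move right to (6,7)
Step 8: enter (6,7), '>' forces right->right, move right to (6,8)
Step 9: enter (6,8), '/' deflects right->up, move up to (5,8)
Step 10: enter (5,8), '.' pass, move up to (4,8)
Step 11: enter (4,8), '\' deflects up->left, move left to (4,7)
Step 12: enter (4,7), 'v' forces left->down, move down to (5,7)
Step 13: enter (5,7), '.' pass, move down to (6,7)
Step 14: enter (6,7), '>' forces down->right, move right to (6,8)
Step 15: at (6,8) dir=right — LOOP DETECTED (seen before)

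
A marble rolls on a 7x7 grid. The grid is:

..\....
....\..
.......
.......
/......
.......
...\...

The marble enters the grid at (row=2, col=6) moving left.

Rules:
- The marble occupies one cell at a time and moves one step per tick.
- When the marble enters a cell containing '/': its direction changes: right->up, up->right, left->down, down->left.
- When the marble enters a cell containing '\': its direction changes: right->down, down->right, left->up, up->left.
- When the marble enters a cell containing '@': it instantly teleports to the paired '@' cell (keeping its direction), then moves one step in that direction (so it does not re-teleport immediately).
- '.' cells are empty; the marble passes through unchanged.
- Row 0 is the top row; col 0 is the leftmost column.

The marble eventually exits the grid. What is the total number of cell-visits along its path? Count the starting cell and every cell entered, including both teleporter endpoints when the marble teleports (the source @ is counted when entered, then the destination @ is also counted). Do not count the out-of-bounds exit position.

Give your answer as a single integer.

Answer: 7

Derivation:
Step 1: enter (2,6), '.' pass, move left to (2,5)
Step 2: enter (2,5), '.' pass, move left to (2,4)
Step 3: enter (2,4), '.' pass, move left to (2,3)
Step 4: enter (2,3), '.' pass, move left to (2,2)
Step 5: enter (2,2), '.' pass, move left to (2,1)
Step 6: enter (2,1), '.' pass, move left to (2,0)
Step 7: enter (2,0), '.' pass, move left to (2,-1)
Step 8: at (2,-1) — EXIT via left edge, pos 2
Path length (cell visits): 7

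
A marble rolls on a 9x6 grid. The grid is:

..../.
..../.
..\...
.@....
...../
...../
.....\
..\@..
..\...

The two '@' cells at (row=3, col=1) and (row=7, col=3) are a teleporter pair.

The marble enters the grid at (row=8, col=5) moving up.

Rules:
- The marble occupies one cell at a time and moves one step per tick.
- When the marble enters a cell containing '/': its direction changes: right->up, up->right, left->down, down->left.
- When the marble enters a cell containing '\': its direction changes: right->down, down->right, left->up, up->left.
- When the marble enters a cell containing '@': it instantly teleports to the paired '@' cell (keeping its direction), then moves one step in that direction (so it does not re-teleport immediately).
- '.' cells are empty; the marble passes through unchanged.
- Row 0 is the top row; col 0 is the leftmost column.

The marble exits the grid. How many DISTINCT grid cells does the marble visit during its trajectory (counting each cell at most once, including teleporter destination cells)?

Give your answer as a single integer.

Step 1: enter (8,5), '.' pass, move up to (7,5)
Step 2: enter (7,5), '.' pass, move up to (6,5)
Step 3: enter (6,5), '\' deflects up->left, move left to (6,4)
Step 4: enter (6,4), '.' pass, move left to (6,3)
Step 5: enter (6,3), '.' pass, move left to (6,2)
Step 6: enter (6,2), '.' pass, move left to (6,1)
Step 7: enter (6,1), '.' pass, move left to (6,0)
Step 8: enter (6,0), '.' pass, move left to (6,-1)
Step 9: at (6,-1) — EXIT via left edge, pos 6
Distinct cells visited: 8 (path length 8)

Answer: 8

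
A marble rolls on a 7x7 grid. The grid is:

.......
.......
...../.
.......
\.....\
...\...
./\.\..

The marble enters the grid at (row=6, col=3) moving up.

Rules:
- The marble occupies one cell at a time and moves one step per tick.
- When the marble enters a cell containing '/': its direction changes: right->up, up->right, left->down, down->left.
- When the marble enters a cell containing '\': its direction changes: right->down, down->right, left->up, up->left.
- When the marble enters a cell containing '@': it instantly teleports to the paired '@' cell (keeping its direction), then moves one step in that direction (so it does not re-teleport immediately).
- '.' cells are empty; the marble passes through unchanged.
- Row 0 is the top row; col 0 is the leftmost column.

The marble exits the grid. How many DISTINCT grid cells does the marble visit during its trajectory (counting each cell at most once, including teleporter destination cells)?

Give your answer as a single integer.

Step 1: enter (6,3), '.' pass, move up to (5,3)
Step 2: enter (5,3), '\' deflects up->left, move left to (5,2)
Step 3: enter (5,2), '.' pass, move left to (5,1)
Step 4: enter (5,1), '.' pass, move left to (5,0)
Step 5: enter (5,0), '.' pass, move left to (5,-1)
Step 6: at (5,-1) — EXIT via left edge, pos 5
Distinct cells visited: 5 (path length 5)

Answer: 5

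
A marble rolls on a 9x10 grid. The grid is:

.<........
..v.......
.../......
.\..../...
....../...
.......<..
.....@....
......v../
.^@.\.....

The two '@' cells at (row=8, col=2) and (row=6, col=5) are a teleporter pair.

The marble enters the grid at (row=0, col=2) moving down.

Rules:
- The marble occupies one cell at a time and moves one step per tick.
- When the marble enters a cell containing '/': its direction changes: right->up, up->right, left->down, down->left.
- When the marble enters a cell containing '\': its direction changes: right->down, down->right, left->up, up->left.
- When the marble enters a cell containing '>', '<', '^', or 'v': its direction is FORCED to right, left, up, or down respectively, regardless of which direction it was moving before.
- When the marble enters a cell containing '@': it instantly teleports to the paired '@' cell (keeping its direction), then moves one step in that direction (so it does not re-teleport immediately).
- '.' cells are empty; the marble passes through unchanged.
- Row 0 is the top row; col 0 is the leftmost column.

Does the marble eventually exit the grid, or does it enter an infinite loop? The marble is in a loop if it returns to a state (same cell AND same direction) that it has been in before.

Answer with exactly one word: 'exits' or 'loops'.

Step 1: enter (0,2), '.' pass, move down to (1,2)
Step 2: enter (1,2), 'v' forces down->down, move down to (2,2)
Step 3: enter (2,2), '.' pass, move down to (3,2)
Step 4: enter (3,2), '.' pass, move down to (4,2)
Step 5: enter (4,2), '.' pass, move down to (5,2)
Step 6: enter (5,2), '.' pass, move down to (6,2)
Step 7: enter (6,2), '.' pass, move down to (7,2)
Step 8: enter (7,2), '.' pass, move down to (8,2)
Step 9: enter (8,2), '@' teleport (8,2)->(6,5), also enter (6,5), move down to (7,5)
Step 10: enter (7,5), '.' pass, move down to (8,5)
Step 11: enter (8,5), '.' pass, move down to (9,5)
Step 12: at (9,5) — EXIT via bottom edge, pos 5

Answer: exits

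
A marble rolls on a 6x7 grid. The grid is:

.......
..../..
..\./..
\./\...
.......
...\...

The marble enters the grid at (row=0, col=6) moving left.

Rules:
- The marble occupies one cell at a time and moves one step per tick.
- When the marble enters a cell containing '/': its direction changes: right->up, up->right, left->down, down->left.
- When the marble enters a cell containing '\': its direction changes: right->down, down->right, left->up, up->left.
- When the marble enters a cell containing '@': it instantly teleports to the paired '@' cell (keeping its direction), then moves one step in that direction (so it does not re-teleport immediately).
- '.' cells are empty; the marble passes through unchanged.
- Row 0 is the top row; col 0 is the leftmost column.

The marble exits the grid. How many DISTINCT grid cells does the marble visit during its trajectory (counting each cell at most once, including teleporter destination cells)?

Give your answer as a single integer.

Step 1: enter (0,6), '.' pass, move left to (0,5)
Step 2: enter (0,5), '.' pass, move left to (0,4)
Step 3: enter (0,4), '.' pass, move left to (0,3)
Step 4: enter (0,3), '.' pass, move left to (0,2)
Step 5: enter (0,2), '.' pass, move left to (0,1)
Step 6: enter (0,1), '.' pass, move left to (0,0)
Step 7: enter (0,0), '.' pass, move left to (0,-1)
Step 8: at (0,-1) — EXIT via left edge, pos 0
Distinct cells visited: 7 (path length 7)

Answer: 7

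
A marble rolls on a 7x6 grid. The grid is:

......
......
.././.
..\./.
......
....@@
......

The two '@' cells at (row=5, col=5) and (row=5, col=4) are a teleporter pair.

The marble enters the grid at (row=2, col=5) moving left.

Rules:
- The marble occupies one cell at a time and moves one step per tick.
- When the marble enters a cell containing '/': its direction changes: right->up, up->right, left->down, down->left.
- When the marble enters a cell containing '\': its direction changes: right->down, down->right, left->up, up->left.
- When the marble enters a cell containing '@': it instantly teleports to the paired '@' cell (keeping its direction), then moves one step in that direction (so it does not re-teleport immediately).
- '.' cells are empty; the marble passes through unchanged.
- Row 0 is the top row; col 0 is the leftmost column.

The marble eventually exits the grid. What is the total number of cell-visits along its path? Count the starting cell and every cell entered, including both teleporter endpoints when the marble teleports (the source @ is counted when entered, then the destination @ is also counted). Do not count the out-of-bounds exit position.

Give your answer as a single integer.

Step 1: enter (2,5), '.' pass, move left to (2,4)
Step 2: enter (2,4), '/' deflects left->down, move down to (3,4)
Step 3: enter (3,4), '/' deflects down->left, move left to (3,3)
Step 4: enter (3,3), '.' pass, move left to (3,2)
Step 5: enter (3,2), '\' deflects left->up, move up to (2,2)
Step 6: enter (2,2), '/' deflects up->right, move right to (2,3)
Step 7: enter (2,3), '.' pass, move right to (2,4)
Step 8: enter (2,4), '/' deflects right->up, move up to (1,4)
Step 9: enter (1,4), '.' pass, move up to (0,4)
Step 10: enter (0,4), '.' pass, move up to (-1,4)
Step 11: at (-1,4) — EXIT via top edge, pos 4
Path length (cell visits): 10

Answer: 10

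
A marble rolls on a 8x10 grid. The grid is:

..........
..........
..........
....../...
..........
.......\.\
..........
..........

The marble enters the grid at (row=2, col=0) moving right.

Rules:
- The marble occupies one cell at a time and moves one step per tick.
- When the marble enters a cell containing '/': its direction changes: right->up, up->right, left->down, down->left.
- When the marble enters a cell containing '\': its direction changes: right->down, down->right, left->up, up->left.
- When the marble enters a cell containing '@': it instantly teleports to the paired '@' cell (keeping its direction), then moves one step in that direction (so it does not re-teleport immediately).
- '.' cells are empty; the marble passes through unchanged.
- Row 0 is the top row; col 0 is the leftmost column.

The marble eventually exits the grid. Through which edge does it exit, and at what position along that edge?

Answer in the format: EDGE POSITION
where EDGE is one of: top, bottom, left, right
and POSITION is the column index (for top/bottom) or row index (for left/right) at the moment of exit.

Answer: right 2

Derivation:
Step 1: enter (2,0), '.' pass, move right to (2,1)
Step 2: enter (2,1), '.' pass, move right to (2,2)
Step 3: enter (2,2), '.' pass, move right to (2,3)
Step 4: enter (2,3), '.' pass, move right to (2,4)
Step 5: enter (2,4), '.' pass, move right to (2,5)
Step 6: enter (2,5), '.' pass, move right to (2,6)
Step 7: enter (2,6), '.' pass, move right to (2,7)
Step 8: enter (2,7), '.' pass, move right to (2,8)
Step 9: enter (2,8), '.' pass, move right to (2,9)
Step 10: enter (2,9), '.' pass, move right to (2,10)
Step 11: at (2,10) — EXIT via right edge, pos 2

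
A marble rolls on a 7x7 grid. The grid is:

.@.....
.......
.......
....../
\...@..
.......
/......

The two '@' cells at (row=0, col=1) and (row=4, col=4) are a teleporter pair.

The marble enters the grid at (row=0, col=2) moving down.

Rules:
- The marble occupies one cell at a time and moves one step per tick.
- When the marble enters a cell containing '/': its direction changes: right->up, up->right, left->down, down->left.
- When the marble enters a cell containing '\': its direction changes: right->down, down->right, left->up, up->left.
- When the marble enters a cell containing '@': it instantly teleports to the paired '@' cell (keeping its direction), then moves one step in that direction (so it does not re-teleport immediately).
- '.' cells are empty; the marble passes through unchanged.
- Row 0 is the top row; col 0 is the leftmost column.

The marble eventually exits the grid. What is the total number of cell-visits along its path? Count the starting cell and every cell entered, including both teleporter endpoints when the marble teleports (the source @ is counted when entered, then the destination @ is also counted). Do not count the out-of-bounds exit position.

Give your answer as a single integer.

Answer: 7

Derivation:
Step 1: enter (0,2), '.' pass, move down to (1,2)
Step 2: enter (1,2), '.' pass, move down to (2,2)
Step 3: enter (2,2), '.' pass, move down to (3,2)
Step 4: enter (3,2), '.' pass, move down to (4,2)
Step 5: enter (4,2), '.' pass, move down to (5,2)
Step 6: enter (5,2), '.' pass, move down to (6,2)
Step 7: enter (6,2), '.' pass, move down to (7,2)
Step 8: at (7,2) — EXIT via bottom edge, pos 2
Path length (cell visits): 7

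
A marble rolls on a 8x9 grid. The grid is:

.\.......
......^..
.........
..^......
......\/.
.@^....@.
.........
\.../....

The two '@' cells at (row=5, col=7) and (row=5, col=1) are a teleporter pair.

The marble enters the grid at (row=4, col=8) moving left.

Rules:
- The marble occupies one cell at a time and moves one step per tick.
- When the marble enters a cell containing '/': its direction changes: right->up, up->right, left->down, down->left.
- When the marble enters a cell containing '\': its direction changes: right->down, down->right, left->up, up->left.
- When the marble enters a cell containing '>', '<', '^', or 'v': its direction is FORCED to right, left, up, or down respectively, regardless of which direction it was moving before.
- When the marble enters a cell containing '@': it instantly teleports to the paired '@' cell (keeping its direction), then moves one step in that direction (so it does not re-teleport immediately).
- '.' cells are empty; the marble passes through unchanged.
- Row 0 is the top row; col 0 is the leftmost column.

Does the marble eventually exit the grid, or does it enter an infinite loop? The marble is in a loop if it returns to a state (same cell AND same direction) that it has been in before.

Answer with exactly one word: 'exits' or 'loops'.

Step 1: enter (4,8), '.' pass, move left to (4,7)
Step 2: enter (4,7), '/' deflects left->down, move down to (5,7)
Step 3: enter (5,7), '@' teleport (5,7)->(5,1), also enter (5,1), move down to (6,1)
Step 4: enter (6,1), '.' pass, move down to (7,1)
Step 5: enter (7,1), '.' pass, move down to (8,1)
Step 6: at (8,1) — EXIT via bottom edge, pos 1

Answer: exits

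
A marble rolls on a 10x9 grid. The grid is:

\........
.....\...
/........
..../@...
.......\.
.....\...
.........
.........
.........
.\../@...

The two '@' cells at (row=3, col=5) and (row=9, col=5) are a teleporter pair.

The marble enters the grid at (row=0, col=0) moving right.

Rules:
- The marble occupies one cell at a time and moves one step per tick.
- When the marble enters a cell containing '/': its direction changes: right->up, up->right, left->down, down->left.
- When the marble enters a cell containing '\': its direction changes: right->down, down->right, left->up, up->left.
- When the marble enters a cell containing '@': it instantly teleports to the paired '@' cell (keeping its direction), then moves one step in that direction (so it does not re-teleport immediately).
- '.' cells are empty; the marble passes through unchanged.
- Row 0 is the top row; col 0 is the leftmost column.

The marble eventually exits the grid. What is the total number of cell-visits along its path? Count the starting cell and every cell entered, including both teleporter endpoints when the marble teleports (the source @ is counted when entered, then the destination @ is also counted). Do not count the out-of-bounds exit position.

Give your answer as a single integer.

Answer: 3

Derivation:
Step 1: enter (0,0), '\' deflects right->down, move down to (1,0)
Step 2: enter (1,0), '.' pass, move down to (2,0)
Step 3: enter (2,0), '/' deflects down->left, move left to (2,-1)
Step 4: at (2,-1) — EXIT via left edge, pos 2
Path length (cell visits): 3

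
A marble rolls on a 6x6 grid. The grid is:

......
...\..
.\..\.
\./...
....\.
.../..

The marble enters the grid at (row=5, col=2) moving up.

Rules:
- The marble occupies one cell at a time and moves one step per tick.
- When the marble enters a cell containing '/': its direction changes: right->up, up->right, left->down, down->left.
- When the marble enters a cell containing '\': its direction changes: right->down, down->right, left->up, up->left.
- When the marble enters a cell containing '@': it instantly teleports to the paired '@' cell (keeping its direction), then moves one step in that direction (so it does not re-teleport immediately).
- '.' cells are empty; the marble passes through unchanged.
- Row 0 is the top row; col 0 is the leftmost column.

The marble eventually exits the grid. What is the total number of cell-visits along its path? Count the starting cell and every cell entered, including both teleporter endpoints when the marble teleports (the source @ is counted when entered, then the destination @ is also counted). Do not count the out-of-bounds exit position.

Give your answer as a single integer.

Answer: 6

Derivation:
Step 1: enter (5,2), '.' pass, move up to (4,2)
Step 2: enter (4,2), '.' pass, move up to (3,2)
Step 3: enter (3,2), '/' deflects up->right, move right to (3,3)
Step 4: enter (3,3), '.' pass, move right to (3,4)
Step 5: enter (3,4), '.' pass, move right to (3,5)
Step 6: enter (3,5), '.' pass, move right to (3,6)
Step 7: at (3,6) — EXIT via right edge, pos 3
Path length (cell visits): 6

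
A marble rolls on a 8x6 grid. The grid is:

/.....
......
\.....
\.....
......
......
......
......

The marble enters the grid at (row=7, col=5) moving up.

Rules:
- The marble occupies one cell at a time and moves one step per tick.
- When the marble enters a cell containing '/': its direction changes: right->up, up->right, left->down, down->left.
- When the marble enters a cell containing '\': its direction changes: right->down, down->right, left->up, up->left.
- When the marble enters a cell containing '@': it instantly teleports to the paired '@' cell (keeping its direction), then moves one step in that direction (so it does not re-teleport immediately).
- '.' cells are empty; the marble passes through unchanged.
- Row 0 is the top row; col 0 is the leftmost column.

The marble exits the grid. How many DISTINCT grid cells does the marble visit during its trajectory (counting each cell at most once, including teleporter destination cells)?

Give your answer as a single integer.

Step 1: enter (7,5), '.' pass, move up to (6,5)
Step 2: enter (6,5), '.' pass, move up to (5,5)
Step 3: enter (5,5), '.' pass, move up to (4,5)
Step 4: enter (4,5), '.' pass, move up to (3,5)
Step 5: enter (3,5), '.' pass, move up to (2,5)
Step 6: enter (2,5), '.' pass, move up to (1,5)
Step 7: enter (1,5), '.' pass, move up to (0,5)
Step 8: enter (0,5), '.' pass, move up to (-1,5)
Step 9: at (-1,5) — EXIT via top edge, pos 5
Distinct cells visited: 8 (path length 8)

Answer: 8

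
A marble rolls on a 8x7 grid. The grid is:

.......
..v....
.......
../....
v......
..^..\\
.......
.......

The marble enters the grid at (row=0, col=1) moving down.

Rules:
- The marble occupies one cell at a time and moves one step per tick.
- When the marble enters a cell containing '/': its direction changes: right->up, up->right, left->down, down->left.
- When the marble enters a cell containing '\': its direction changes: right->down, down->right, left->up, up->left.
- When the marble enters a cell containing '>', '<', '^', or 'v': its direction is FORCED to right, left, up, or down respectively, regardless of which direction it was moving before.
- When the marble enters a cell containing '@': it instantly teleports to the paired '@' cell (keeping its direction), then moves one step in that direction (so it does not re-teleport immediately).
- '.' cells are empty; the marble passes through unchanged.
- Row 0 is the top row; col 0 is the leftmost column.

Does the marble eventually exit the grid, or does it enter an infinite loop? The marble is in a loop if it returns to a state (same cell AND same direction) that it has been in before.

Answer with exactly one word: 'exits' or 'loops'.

Step 1: enter (0,1), '.' pass, move down to (1,1)
Step 2: enter (1,1), '.' pass, move down to (2,1)
Step 3: enter (2,1), '.' pass, move down to (3,1)
Step 4: enter (3,1), '.' pass, move down to (4,1)
Step 5: enter (4,1), '.' pass, move down to (5,1)
Step 6: enter (5,1), '.' pass, move down to (6,1)
Step 7: enter (6,1), '.' pass, move down to (7,1)
Step 8: enter (7,1), '.' pass, move down to (8,1)
Step 9: at (8,1) — EXIT via bottom edge, pos 1

Answer: exits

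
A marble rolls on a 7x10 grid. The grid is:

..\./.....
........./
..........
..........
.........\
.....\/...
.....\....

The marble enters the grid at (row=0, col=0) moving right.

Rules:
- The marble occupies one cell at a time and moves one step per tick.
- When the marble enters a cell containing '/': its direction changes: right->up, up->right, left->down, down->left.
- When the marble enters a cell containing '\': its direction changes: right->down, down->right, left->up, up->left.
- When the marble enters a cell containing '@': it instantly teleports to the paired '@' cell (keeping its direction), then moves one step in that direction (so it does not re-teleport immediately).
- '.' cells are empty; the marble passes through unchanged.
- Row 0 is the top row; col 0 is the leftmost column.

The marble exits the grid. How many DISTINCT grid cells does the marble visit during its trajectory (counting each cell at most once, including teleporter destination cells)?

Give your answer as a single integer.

Step 1: enter (0,0), '.' pass, move right to (0,1)
Step 2: enter (0,1), '.' pass, move right to (0,2)
Step 3: enter (0,2), '\' deflects right->down, move down to (1,2)
Step 4: enter (1,2), '.' pass, move down to (2,2)
Step 5: enter (2,2), '.' pass, move down to (3,2)
Step 6: enter (3,2), '.' pass, move down to (4,2)
Step 7: enter (4,2), '.' pass, move down to (5,2)
Step 8: enter (5,2), '.' pass, move down to (6,2)
Step 9: enter (6,2), '.' pass, move down to (7,2)
Step 10: at (7,2) — EXIT via bottom edge, pos 2
Distinct cells visited: 9 (path length 9)

Answer: 9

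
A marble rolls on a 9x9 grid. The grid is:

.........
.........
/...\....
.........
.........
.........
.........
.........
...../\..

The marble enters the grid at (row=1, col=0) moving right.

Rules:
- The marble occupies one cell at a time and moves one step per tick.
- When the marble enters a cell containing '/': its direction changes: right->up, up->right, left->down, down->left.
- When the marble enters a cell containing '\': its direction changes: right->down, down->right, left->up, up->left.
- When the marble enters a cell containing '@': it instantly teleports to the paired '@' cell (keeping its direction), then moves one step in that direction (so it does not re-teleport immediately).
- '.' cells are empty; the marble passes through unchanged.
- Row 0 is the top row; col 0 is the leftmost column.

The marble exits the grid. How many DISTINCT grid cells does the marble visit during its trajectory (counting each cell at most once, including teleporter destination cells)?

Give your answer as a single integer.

Step 1: enter (1,0), '.' pass, move right to (1,1)
Step 2: enter (1,1), '.' pass, move right to (1,2)
Step 3: enter (1,2), '.' pass, move right to (1,3)
Step 4: enter (1,3), '.' pass, move right to (1,4)
Step 5: enter (1,4), '.' pass, move right to (1,5)
Step 6: enter (1,5), '.' pass, move right to (1,6)
Step 7: enter (1,6), '.' pass, move right to (1,7)
Step 8: enter (1,7), '.' pass, move right to (1,8)
Step 9: enter (1,8), '.' pass, move right to (1,9)
Step 10: at (1,9) — EXIT via right edge, pos 1
Distinct cells visited: 9 (path length 9)

Answer: 9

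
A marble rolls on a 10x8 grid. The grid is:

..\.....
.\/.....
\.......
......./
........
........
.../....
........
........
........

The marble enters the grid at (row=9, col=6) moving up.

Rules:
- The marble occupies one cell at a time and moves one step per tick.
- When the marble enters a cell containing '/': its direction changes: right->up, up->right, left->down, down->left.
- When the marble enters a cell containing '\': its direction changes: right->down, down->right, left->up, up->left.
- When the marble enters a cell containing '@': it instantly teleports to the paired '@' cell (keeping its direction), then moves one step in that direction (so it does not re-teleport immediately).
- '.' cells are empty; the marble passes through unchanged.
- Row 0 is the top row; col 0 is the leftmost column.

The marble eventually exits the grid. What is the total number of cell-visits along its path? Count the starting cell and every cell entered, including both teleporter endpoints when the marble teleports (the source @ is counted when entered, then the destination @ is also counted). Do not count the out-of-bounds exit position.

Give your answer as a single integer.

Answer: 10

Derivation:
Step 1: enter (9,6), '.' pass, move up to (8,6)
Step 2: enter (8,6), '.' pass, move up to (7,6)
Step 3: enter (7,6), '.' pass, move up to (6,6)
Step 4: enter (6,6), '.' pass, move up to (5,6)
Step 5: enter (5,6), '.' pass, move up to (4,6)
Step 6: enter (4,6), '.' pass, move up to (3,6)
Step 7: enter (3,6), '.' pass, move up to (2,6)
Step 8: enter (2,6), '.' pass, move up to (1,6)
Step 9: enter (1,6), '.' pass, move up to (0,6)
Step 10: enter (0,6), '.' pass, move up to (-1,6)
Step 11: at (-1,6) — EXIT via top edge, pos 6
Path length (cell visits): 10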